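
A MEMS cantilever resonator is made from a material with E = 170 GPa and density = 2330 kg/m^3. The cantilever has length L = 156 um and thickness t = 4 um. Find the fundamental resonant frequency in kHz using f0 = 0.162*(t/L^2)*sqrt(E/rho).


Step 1: Convert units to SI.
t_SI = 4e-6 m, L_SI = 156e-6 m
Step 2: Calculate sqrt(E/rho).
sqrt(170e9 / 2330) = 8541.74 m/s
Step 3: Compute f0.
f0 = 0.162 * 4e-6 / (156e-6)^2 * 8541.74 = 227442.8 Hz = 227.44 kHz


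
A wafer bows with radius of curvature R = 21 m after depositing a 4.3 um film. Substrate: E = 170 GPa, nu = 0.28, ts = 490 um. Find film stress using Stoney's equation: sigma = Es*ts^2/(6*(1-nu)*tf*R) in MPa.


Step 1: Compute numerator: Es * ts^2 = 170 * 490^2 = 40817000 (GPa*um^2)
Step 2: Compute denominator (R in um): 6*(1-nu)*tf*R = 6*0.72*4.3*21e6 = 390096000.0 (um^2)
Step 3: sigma (GPa) = 40817000 / 390096000.0 = 1.04633e-01 GPa
Step 4: Convert to MPa (x1000): sigma = 104.6 MPa


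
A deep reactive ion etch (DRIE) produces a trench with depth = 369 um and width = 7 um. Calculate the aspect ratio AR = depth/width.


Step 1: AR = depth / width
Step 2: AR = 369 / 7
AR = 52.7


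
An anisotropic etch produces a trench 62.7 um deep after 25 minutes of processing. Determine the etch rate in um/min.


Step 1: Etch rate = depth / time
Step 2: rate = 62.7 / 25
rate = 2.508 um/min


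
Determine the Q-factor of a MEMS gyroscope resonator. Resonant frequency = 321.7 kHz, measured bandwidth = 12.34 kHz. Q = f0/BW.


Step 1: Q = f0 / bandwidth
Step 2: Q = 321.7 / 12.34
Q = 26.1


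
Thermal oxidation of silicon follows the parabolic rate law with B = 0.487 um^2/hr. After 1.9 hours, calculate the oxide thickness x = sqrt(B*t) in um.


Step 1: Compute B*t = 0.487 * 1.9 = 0.9253
Step 2: x = sqrt(0.9253)
x = 0.962 um


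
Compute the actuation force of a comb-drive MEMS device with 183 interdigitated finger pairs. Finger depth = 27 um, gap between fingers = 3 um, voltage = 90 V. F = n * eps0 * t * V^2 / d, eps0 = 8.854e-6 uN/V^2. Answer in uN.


Step 1: Parameters: n=183, eps0=8.854e-6 uN/V^2, t=27 um, V=90 V, d=3 um
Step 2: V^2 = 8100
Step 3: F = 183 * 8.854e-6 * 27 * 8100 / 3
F = 118.119 uN


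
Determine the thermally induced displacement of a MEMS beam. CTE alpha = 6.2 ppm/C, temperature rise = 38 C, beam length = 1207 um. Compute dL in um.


Step 1: Convert CTE: alpha = 6.2 ppm/C = 6.2e-6 /C
Step 2: dL = 6.2e-6 * 38 * 1207
dL = 0.2844 um


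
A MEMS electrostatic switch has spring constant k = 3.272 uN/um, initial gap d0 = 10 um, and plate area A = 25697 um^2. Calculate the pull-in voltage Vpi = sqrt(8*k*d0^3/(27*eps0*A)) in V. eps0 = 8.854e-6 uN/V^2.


Step 1: Compute numerator: 8 * k * d0^3 = 8 * 3.272 * 10^3 = 26176.0
Step 2: Compute denominator: 27 * eps0 * A = 27 * 8.854e-6 * 25697 = 6.143073
Step 3: Vpi = sqrt(26176.0 / 6.143073)
Vpi = 65.28 V


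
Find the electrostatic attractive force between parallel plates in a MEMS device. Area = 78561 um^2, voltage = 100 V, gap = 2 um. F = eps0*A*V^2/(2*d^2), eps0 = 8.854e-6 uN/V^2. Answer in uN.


Step 1: Identify parameters.
eps0 = 8.854e-6 uN/V^2, A = 78561 um^2, V = 100 V, d = 2 um
Step 2: Compute V^2 = 100^2 = 10000
Step 3: Compute d^2 = 2^2 = 4
Step 4: F = 0.5 * 8.854e-6 * 78561 * 10000 / 4
F = 869.474 uN


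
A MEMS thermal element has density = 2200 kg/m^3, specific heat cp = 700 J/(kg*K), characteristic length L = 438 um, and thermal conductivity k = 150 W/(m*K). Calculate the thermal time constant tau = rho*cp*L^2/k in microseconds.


Step 1: Convert L to m: L = 438e-6 m
Step 2: L^2 = (438e-6)^2 = 1.91844e-07 m^2
Step 3: tau = 2200 * 700 * 1.91844e-07 / 150 = 1.9695984e-03 s
Step 4: Convert to microseconds (multiply by 1e6).
tau = 1969.598 us


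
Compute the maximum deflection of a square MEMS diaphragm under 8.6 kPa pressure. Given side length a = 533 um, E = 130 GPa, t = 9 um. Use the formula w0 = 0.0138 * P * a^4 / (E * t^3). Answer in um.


Step 1: Convert pressure to compatible units (E is in GPa, so P in GPa).
P = 8.6 kPa = 8.6e-6 GPa
Step 2: Compute numerator: 0.0138 * P * a^4.
a^4 = 533^4 = 80706559921
numerator = 0.0138 * 8.6e-6 * 80706559921 = 9.57825e+03
Step 3: Compute denominator: E * t^3 = 130 * 9^3 = 94770
Step 4: w0 = numerator / denominator = 9.57825e+03 / 94770 = 0.1011 um


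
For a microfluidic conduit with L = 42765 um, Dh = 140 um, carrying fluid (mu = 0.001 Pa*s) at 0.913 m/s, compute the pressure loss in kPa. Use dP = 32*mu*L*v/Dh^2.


Step 1: Convert to SI: L = 42765e-6 m, Dh = 140e-6 m
Step 2: dP = 32 * 0.001 * 42765e-6 * 0.913 / (140e-6)^2
Step 3: dP = 63746.03 Pa
Step 4: Convert to kPa: dP = 63.75 kPa


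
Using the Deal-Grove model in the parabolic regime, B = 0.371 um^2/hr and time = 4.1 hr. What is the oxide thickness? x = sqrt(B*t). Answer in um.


Step 1: Compute B*t = 0.371 * 4.1 = 1.5211
Step 2: x = sqrt(1.5211)
x = 1.233 um


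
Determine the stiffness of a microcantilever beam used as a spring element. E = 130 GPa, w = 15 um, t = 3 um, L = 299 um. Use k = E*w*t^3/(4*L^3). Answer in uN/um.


Step 1: Convert E to consistent units (1 GPa = 1000 uN/um^2).
E = 130 GPa = 130000 uN/um^2
Step 2: Compute t^3 = 3^3 = 27
Step 3: Compute L^3 = 299^3 = 26730899
Step 4: k = 130000 * 15 * 27 / (4 * 26730899)
k = 0.4924 uN/um


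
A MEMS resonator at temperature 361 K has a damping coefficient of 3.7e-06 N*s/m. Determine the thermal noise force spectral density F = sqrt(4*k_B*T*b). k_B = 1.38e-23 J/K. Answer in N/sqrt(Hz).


Step 1: Compute 4 * k_B * T * b
= 4 * 1.38e-23 * 361 * 3.7e-06
= 7.3731e-26 N^2/Hz
Step 2: F_noise = sqrt(7.3731e-26)
F_noise = 2.72e-13 N/sqrt(Hz)


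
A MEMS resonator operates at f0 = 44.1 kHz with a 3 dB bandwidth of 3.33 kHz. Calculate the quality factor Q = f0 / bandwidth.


Step 1: Q = f0 / bandwidth
Step 2: Q = 44.1 / 3.33
Q = 13.2


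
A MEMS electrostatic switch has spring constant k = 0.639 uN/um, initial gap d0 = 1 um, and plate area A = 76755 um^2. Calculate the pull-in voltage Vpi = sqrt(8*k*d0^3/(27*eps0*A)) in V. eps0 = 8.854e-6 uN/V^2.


Step 1: Compute numerator: 8 * k * d0^3 = 8 * 0.639 * 1^3 = 5.112
Step 2: Compute denominator: 27 * eps0 * A = 27 * 8.854e-6 * 76755 = 18.348897
Step 3: Vpi = sqrt(5.112 / 18.348897)
Vpi = 0.53 V


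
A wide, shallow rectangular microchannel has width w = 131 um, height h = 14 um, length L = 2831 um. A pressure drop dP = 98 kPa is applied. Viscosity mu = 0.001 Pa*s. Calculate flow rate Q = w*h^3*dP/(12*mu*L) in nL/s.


Step 1: Convert all dimensions to SI (meters).
w = 131e-6 m, h = 14e-6 m, L = 2831e-6 m, dP = 98e3 Pa
Step 2: Q = w * h^3 * dP / (12 * mu * L)
Q = 131e-6 * (14e-6)^3 * 98e3 / (12 * 0.001 * 2831e-6) = 1.03695608e-09 m^3/s
Step 3: Convert Q from m^3/s to nL/s (1 m^3 = 1e12 nL, so multiply by 1e12).
Q = 1036.956 nL/s


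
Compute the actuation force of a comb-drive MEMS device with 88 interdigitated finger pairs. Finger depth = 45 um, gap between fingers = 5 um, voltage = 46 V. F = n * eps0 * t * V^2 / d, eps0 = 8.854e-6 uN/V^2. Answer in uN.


Step 1: Parameters: n=88, eps0=8.854e-6 uN/V^2, t=45 um, V=46 V, d=5 um
Step 2: V^2 = 2116
Step 3: F = 88 * 8.854e-6 * 45 * 2116 / 5
F = 14.838 uN


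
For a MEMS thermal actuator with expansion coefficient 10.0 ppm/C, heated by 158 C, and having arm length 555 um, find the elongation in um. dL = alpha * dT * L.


Step 1: Convert CTE: alpha = 10.0 ppm/C = 10.0e-6 /C
Step 2: dL = 10.0e-6 * 158 * 555
dL = 0.8769 um


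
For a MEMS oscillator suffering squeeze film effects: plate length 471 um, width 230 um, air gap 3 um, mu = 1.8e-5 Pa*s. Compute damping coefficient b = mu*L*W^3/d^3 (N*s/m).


Step 1: Convert to SI.
L = 471e-6 m, W = 230e-6 m, d = 3e-6 m
Step 2: W^3 = (230e-6)^3 = 1.22e-11 m^3
Step 3: d^3 = (3e-6)^3 = 2.70e-17 m^3
Step 4: b = 1.8e-5 * 471e-6 * 1.22e-11 / 2.70e-17
b = 3.82e-03 N*s/m


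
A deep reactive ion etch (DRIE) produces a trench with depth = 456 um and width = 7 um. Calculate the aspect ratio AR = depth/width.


Step 1: AR = depth / width
Step 2: AR = 456 / 7
AR = 65.1


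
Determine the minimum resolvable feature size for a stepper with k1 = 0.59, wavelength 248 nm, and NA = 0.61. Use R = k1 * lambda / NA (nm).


Step 1: Identify values: k1 = 0.59, lambda = 248 nm, NA = 0.61
Step 2: R = k1 * lambda / NA
R = 0.59 * 248 / 0.61
R = 239.9 nm


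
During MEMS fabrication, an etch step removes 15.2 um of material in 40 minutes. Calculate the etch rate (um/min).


Step 1: Etch rate = depth / time
Step 2: rate = 15.2 / 40
rate = 0.38 um/min


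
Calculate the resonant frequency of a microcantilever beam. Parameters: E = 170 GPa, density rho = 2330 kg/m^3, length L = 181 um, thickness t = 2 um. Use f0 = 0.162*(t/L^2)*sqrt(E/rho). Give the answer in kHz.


Step 1: Convert units to SI.
t_SI = 2e-6 m, L_SI = 181e-6 m
Step 2: Calculate sqrt(E/rho).
sqrt(170e9 / 2330) = 8541.74 m/s
Step 3: Compute f0.
f0 = 0.162 * 2e-6 / (181e-6)^2 * 8541.74 = 84476.2 Hz = 84.48 kHz


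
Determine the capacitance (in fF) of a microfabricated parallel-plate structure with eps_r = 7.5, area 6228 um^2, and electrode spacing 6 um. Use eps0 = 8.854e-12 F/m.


Step 1: Convert area to m^2: A = 6228e-12 m^2
Step 2: Convert gap to m: d = 6e-6 m
Step 3: C = eps0 * eps_r * A / d
C = 8.854e-12 * 7.5 * 6228e-12 / 6e-6
Step 4: Convert to fF (multiply by 1e15).
C = 68.93 fF


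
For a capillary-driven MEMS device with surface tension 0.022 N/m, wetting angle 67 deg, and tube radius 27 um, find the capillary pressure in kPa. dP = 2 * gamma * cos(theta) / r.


Step 1: cos(67 deg) = 0.3907
Step 2: Convert r to m: r = 27e-6 m
Step 3: dP = 2 * 0.022 * 0.3907 / 27e-6 = 636.7 Pa
Step 4: Convert Pa to kPa (divide by 1000).
dP = 0.64 kPa


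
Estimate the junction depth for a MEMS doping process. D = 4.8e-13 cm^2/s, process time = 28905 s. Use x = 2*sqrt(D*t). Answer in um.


Step 1: Compute D*t = 4.8e-13 * 28905 = 1.38744e-08 cm^2
Step 2: sqrt(D*t) = 1.1779e-04 cm
Step 3: x = 2 * 1.1779e-04 cm = 2.3558e-04 cm
Step 4: Convert to um (1 cm = 1e4 um): x = 2.356 um


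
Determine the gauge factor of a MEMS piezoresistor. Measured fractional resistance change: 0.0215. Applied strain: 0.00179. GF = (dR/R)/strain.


Step 1: Identify values.
dR/R = 0.0215, strain = 0.00179
Step 2: GF = (dR/R) / strain = 0.0215 / 0.00179
GF = 12.0


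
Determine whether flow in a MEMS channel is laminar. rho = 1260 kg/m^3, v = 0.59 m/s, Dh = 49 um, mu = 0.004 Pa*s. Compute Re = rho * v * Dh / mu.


Step 1: Convert Dh to meters: Dh = 49e-6 m
Step 2: Re = rho * v * Dh / mu
Re = 1260 * 0.59 * 49e-6 / 0.004
Re = 9.107
Since Re = 9.107 is below ~2300, the flow is laminar.


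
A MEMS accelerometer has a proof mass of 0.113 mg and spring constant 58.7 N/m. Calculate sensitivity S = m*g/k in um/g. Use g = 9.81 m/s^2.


Step 1: Convert mass: m = 0.113 mg = 1.13e-07 kg
Step 2: S = m * g / k = 1.13e-07 * 9.81 / 58.7
Step 3: S = 1.89e-08 m/g
Step 4: Convert to um/g: S = 0.019 um/g


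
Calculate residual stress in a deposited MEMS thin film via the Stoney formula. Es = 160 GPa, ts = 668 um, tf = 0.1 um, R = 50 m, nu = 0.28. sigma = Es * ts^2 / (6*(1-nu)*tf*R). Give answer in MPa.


Step 1: Compute numerator: Es * ts^2 = 160 * 668^2 = 71395840 (GPa*um^2)
Step 2: Compute denominator (R in um): 6*(1-nu)*tf*R = 6*0.72*0.1*50e6 = 21600000.0 (um^2)
Step 3: sigma (GPa) = 71395840 / 21600000.0 = 3.305363e+00 GPa
Step 4: Convert to MPa (x1000): sigma = 3305.4 MPa


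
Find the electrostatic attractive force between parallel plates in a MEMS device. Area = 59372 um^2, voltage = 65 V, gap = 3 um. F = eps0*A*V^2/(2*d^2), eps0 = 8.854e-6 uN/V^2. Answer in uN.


Step 1: Identify parameters.
eps0 = 8.854e-6 uN/V^2, A = 59372 um^2, V = 65 V, d = 3 um
Step 2: Compute V^2 = 65^2 = 4225
Step 3: Compute d^2 = 3^2 = 9
Step 4: F = 0.5 * 8.854e-6 * 59372 * 4225 / 9
F = 123.389 uN


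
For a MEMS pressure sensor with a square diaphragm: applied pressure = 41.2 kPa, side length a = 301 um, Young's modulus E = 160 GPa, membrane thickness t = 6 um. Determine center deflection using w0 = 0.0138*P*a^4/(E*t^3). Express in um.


Step 1: Convert pressure to compatible units (E is in GPa, so P in GPa).
P = 41.2 kPa = 41.2e-6 GPa
Step 2: Compute numerator: 0.0138 * P * a^4.
a^4 = 301^4 = 8208541201
numerator = 0.0138 * 41.2e-6 * 8208541201 = 4.667e+03
Step 3: Compute denominator: E * t^3 = 160 * 6^3 = 34560
Step 4: w0 = numerator / denominator = 4.667e+03 / 34560 = 0.135 um


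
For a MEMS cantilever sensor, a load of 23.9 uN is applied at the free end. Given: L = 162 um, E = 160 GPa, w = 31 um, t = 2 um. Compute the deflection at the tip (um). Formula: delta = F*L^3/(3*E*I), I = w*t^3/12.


Step 1: Calculate the second moment of area.
I = w * t^3 / 12 = 31 * 2^3 / 12 = 20.6667 um^4
Step 2: Convert E to consistent units (1 GPa = 1000 uN/um^2).
E = 160 GPa = 160000 uN/um^2
Step 3: Calculate tip deflection.
delta = F * L^3 / (3 * E * I)
delta = 23.9 * 162^3 / (3 * 160000 * 20.6667)
delta = 10.2431 um


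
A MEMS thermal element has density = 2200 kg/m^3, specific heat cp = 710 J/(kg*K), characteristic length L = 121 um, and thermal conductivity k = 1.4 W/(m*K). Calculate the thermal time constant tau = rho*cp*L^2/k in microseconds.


Step 1: Convert L to m: L = 121e-6 m
Step 2: L^2 = (121e-6)^2 = 1.4641e-08 m^2
Step 3: tau = 2200 * 710 * 1.4641e-08 / 1.4 = 1.633517286e-02 s
Step 4: Convert to microseconds (multiply by 1e6).
tau = 16335.173 us


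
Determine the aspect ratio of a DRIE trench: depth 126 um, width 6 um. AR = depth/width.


Step 1: AR = depth / width
Step 2: AR = 126 / 6
AR = 21.0


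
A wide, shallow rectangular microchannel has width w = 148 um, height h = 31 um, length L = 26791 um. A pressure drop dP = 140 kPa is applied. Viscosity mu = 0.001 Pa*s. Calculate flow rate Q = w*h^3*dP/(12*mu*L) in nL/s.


Step 1: Convert all dimensions to SI (meters).
w = 148e-6 m, h = 31e-6 m, L = 26791e-6 m, dP = 140e3 Pa
Step 2: Q = w * h^3 * dP / (12 * mu * L)
Q = 148e-6 * (31e-6)^3 * 140e3 / (12 * 0.001 * 26791e-6) = 1.92001518e-09 m^3/s
Step 3: Convert Q from m^3/s to nL/s (1 m^3 = 1e12 nL, so multiply by 1e12).
Q = 1920.015 nL/s


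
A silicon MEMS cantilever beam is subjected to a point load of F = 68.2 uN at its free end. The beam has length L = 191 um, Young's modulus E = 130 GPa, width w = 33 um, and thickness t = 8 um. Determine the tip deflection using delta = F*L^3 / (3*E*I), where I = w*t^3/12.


Step 1: Calculate the second moment of area.
I = w * t^3 / 12 = 33 * 8^3 / 12 = 1408.0 um^4
Step 2: Convert E to consistent units (1 GPa = 1000 uN/um^2).
E = 130 GPa = 130000 uN/um^2
Step 3: Calculate tip deflection.
delta = F * L^3 / (3 * E * I)
delta = 68.2 * 191^3 / (3 * 130000 * 1408.0)
delta = 0.8654 um


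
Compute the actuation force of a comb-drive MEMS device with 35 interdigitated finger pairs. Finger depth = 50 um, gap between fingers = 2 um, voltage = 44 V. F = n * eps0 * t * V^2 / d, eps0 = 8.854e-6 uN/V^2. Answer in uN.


Step 1: Parameters: n=35, eps0=8.854e-6 uN/V^2, t=50 um, V=44 V, d=2 um
Step 2: V^2 = 1936
Step 3: F = 35 * 8.854e-6 * 50 * 1936 / 2
F = 14.999 uN


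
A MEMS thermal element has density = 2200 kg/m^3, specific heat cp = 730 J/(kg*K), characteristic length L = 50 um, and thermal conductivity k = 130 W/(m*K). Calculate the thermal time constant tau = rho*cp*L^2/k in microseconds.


Step 1: Convert L to m: L = 50e-6 m
Step 2: L^2 = (50e-6)^2 = 2.5e-09 m^2
Step 3: tau = 2200 * 730 * 2.5e-09 / 130 = 3.088462e-05 s
Step 4: Convert to microseconds (multiply by 1e6).
tau = 30.885 us


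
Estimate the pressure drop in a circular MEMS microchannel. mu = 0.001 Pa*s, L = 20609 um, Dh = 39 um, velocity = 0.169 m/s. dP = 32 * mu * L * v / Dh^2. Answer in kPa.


Step 1: Convert to SI: L = 20609e-6 m, Dh = 39e-6 m
Step 2: dP = 32 * 0.001 * 20609e-6 * 0.169 / (39e-6)^2
Step 3: dP = 73276.44 Pa
Step 4: Convert to kPa: dP = 73.28 kPa


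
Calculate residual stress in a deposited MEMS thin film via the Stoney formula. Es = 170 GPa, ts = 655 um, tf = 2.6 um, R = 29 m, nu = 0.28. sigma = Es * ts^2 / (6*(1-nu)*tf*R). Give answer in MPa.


Step 1: Compute numerator: Es * ts^2 = 170 * 655^2 = 72934250 (GPa*um^2)
Step 2: Compute denominator (R in um): 6*(1-nu)*tf*R = 6*0.72*2.6*29e6 = 325728000.0 (um^2)
Step 3: sigma (GPa) = 72934250 / 325728000.0 = 2.23912e-01 GPa
Step 4: Convert to MPa (x1000): sigma = 223.9 MPa


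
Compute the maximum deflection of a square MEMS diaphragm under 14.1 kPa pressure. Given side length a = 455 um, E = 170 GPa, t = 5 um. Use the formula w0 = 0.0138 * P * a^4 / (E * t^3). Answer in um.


Step 1: Convert pressure to compatible units (E is in GPa, so P in GPa).
P = 14.1 kPa = 14.1e-6 GPa
Step 2: Compute numerator: 0.0138 * P * a^4.
a^4 = 455^4 = 42859350625
numerator = 0.0138 * 14.1e-6 * 42859350625 = 8.33957e+03
Step 3: Compute denominator: E * t^3 = 170 * 5^3 = 21250
Step 4: w0 = numerator / denominator = 8.33957e+03 / 21250 = 0.3925 um


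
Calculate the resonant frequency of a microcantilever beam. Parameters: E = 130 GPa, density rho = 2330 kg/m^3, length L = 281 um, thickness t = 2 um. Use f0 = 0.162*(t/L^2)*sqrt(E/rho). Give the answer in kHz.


Step 1: Convert units to SI.
t_SI = 2e-6 m, L_SI = 281e-6 m
Step 2: Calculate sqrt(E/rho).
sqrt(130e9 / 2330) = 7469.54 m/s
Step 3: Compute f0.
f0 = 0.162 * 2e-6 / (281e-6)^2 * 7469.54 = 30649.7 Hz = 30.65 kHz


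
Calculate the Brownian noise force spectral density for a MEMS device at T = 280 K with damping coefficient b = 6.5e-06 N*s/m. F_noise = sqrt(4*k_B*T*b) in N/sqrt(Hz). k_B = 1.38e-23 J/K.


Step 1: Compute 4 * k_B * T * b
= 4 * 1.38e-23 * 280 * 6.5e-06
= 1.0046e-25 N^2/Hz
Step 2: F_noise = sqrt(1.0046e-25)
F_noise = 3.17e-13 N/sqrt(Hz)


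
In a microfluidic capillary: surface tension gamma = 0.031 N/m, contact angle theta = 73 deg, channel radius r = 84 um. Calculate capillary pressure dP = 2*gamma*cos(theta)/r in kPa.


Step 1: cos(73 deg) = 0.2924
Step 2: Convert r to m: r = 84e-6 m
Step 3: dP = 2 * 0.031 * 0.2924 / 84e-6 = 215.8 Pa
Step 4: Convert Pa to kPa (divide by 1000).
dP = 0.22 kPa


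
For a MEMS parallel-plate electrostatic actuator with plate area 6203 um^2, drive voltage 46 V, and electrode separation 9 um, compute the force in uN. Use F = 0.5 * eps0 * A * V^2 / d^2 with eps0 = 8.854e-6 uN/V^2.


Step 1: Identify parameters.
eps0 = 8.854e-6 uN/V^2, A = 6203 um^2, V = 46 V, d = 9 um
Step 2: Compute V^2 = 46^2 = 2116
Step 3: Compute d^2 = 9^2 = 81
Step 4: F = 0.5 * 8.854e-6 * 6203 * 2116 / 81
F = 0.717 uN


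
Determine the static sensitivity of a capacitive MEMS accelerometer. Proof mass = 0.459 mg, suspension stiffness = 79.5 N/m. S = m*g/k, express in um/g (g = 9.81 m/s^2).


Step 1: Convert mass: m = 0.459 mg = 4.59e-07 kg
Step 2: S = m * g / k = 4.59e-07 * 9.81 / 79.5
Step 3: S = 5.66e-08 m/g
Step 4: Convert to um/g: S = 0.057 um/g


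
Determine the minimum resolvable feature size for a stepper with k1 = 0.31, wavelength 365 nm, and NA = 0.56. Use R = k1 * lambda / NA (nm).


Step 1: Identify values: k1 = 0.31, lambda = 365 nm, NA = 0.56
Step 2: R = k1 * lambda / NA
R = 0.31 * 365 / 0.56
R = 202.1 nm


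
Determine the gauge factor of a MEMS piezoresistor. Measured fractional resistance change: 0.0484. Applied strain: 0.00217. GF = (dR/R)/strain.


Step 1: Identify values.
dR/R = 0.0484, strain = 0.00217
Step 2: GF = (dR/R) / strain = 0.0484 / 0.00217
GF = 22.3


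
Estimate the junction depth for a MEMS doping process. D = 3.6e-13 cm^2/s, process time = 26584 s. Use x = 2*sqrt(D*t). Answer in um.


Step 1: Compute D*t = 3.6e-13 * 26584 = 9.57024e-09 cm^2
Step 2: sqrt(D*t) = 9.78276e-05 cm
Step 3: x = 2 * 9.78276e-05 cm = 1.956552e-04 cm
Step 4: Convert to um (1 cm = 1e4 um): x = 1.957 um


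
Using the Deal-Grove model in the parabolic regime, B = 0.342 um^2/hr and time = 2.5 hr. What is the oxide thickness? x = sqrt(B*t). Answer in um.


Step 1: Compute B*t = 0.342 * 2.5 = 0.855
Step 2: x = sqrt(0.855)
x = 0.925 um


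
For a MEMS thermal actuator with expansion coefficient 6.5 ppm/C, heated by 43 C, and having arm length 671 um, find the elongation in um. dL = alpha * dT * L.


Step 1: Convert CTE: alpha = 6.5 ppm/C = 6.5e-6 /C
Step 2: dL = 6.5e-6 * 43 * 671
dL = 0.1875 um


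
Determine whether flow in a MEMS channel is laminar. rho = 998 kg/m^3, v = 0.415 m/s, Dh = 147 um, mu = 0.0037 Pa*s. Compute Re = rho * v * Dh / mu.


Step 1: Convert Dh to meters: Dh = 147e-6 m
Step 2: Re = rho * v * Dh / mu
Re = 998 * 0.415 * 147e-6 / 0.0037
Re = 16.455
Since Re = 16.455 is below ~2300, the flow is laminar.


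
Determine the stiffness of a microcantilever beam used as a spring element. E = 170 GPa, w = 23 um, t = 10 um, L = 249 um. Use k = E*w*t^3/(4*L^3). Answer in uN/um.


Step 1: Convert E to consistent units (1 GPa = 1000 uN/um^2).
E = 170 GPa = 170000 uN/um^2
Step 2: Compute t^3 = 10^3 = 1000
Step 3: Compute L^3 = 249^3 = 15438249
Step 4: k = 170000 * 23 * 1000 / (4 * 15438249)
k = 63.3168 uN/um


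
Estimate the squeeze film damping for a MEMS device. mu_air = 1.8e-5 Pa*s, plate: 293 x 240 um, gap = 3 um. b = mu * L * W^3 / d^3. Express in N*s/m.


Step 1: Convert to SI.
L = 293e-6 m, W = 240e-6 m, d = 3e-6 m
Step 2: W^3 = (240e-6)^3 = 1.38e-11 m^3
Step 3: d^3 = (3e-6)^3 = 2.70e-17 m^3
Step 4: b = 1.8e-5 * 293e-6 * 1.38e-11 / 2.70e-17
b = 2.70e-03 N*s/m


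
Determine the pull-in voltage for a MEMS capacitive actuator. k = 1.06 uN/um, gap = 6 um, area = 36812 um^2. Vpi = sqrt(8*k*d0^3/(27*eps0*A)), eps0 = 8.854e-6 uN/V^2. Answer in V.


Step 1: Compute numerator: 8 * k * d0^3 = 8 * 1.06 * 6^3 = 1831.68
Step 2: Compute denominator: 27 * eps0 * A = 27 * 8.854e-6 * 36812 = 8.800203
Step 3: Vpi = sqrt(1831.68 / 8.800203)
Vpi = 14.43 V


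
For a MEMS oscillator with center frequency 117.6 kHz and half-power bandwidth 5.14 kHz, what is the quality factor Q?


Step 1: Q = f0 / bandwidth
Step 2: Q = 117.6 / 5.14
Q = 22.9


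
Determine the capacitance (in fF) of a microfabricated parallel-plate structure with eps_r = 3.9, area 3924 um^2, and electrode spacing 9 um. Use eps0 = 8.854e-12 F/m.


Step 1: Convert area to m^2: A = 3924e-12 m^2
Step 2: Convert gap to m: d = 9e-6 m
Step 3: C = eps0 * eps_r * A / d
C = 8.854e-12 * 3.9 * 3924e-12 / 9e-6
Step 4: Convert to fF (multiply by 1e15).
C = 15.06 fF


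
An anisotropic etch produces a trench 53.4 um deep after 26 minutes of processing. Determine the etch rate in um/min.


Step 1: Etch rate = depth / time
Step 2: rate = 53.4 / 26
rate = 2.054 um/min


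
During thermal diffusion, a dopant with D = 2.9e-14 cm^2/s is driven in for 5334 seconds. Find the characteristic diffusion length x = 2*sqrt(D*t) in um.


Step 1: Compute D*t = 2.9e-14 * 5334 = 1.54686e-10 cm^2
Step 2: sqrt(D*t) = 1.2437e-05 cm
Step 3: x = 2 * 1.2437e-05 cm = 2.4874e-05 cm
Step 4: Convert to um (1 cm = 1e4 um): x = 0.249 um


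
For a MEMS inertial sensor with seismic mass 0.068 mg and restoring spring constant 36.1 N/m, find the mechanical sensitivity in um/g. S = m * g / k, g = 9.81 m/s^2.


Step 1: Convert mass: m = 0.068 mg = 6.80e-08 kg
Step 2: S = m * g / k = 6.80e-08 * 9.81 / 36.1
Step 3: S = 1.85e-08 m/g
Step 4: Convert to um/g: S = 0.018 um/g


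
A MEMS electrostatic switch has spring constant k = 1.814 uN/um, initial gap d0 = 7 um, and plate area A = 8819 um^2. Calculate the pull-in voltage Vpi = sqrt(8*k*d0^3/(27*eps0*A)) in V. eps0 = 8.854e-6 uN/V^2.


Step 1: Compute numerator: 8 * k * d0^3 = 8 * 1.814 * 7^3 = 4977.616
Step 2: Compute denominator: 27 * eps0 * A = 27 * 8.854e-6 * 8819 = 2.108253
Step 3: Vpi = sqrt(4977.616 / 2.108253)
Vpi = 48.59 V


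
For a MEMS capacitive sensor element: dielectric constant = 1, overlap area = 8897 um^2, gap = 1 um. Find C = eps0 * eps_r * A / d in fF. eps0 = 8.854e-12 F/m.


Step 1: Convert area to m^2: A = 8897e-12 m^2
Step 2: Convert gap to m: d = 1e-6 m
Step 3: C = eps0 * eps_r * A / d
C = 8.854e-12 * 1 * 8897e-12 / 1e-6
Step 4: Convert to fF (multiply by 1e15).
C = 78.77 fF


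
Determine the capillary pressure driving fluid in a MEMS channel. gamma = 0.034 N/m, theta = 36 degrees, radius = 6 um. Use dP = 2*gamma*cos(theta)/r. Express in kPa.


Step 1: cos(36 deg) = 0.809
Step 2: Convert r to m: r = 6e-6 m
Step 3: dP = 2 * 0.034 * 0.809 / 6e-6 = 9168.7 Pa
Step 4: Convert Pa to kPa (divide by 1000).
dP = 9.17 kPa


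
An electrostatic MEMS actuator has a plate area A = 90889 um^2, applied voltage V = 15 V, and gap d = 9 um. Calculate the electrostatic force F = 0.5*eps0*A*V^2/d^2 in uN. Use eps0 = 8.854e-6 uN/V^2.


Step 1: Identify parameters.
eps0 = 8.854e-6 uN/V^2, A = 90889 um^2, V = 15 V, d = 9 um
Step 2: Compute V^2 = 15^2 = 225
Step 3: Compute d^2 = 9^2 = 81
Step 4: F = 0.5 * 8.854e-6 * 90889 * 225 / 81
F = 1.118 uN


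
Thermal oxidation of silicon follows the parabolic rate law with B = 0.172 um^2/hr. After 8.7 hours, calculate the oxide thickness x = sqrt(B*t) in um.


Step 1: Compute B*t = 0.172 * 8.7 = 1.4964
Step 2: x = sqrt(1.4964)
x = 1.223 um


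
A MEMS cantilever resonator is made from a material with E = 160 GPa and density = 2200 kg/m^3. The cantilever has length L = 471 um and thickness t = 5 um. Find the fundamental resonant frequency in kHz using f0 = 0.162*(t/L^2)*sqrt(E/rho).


Step 1: Convert units to SI.
t_SI = 5e-6 m, L_SI = 471e-6 m
Step 2: Calculate sqrt(E/rho).
sqrt(160e9 / 2200) = 8528.03 m/s
Step 3: Compute f0.
f0 = 0.162 * 5e-6 / (471e-6)^2 * 8528.03 = 31138.1 Hz = 31.14 kHz


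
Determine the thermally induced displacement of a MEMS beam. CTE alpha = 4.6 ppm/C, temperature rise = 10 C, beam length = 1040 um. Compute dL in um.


Step 1: Convert CTE: alpha = 4.6 ppm/C = 4.6e-6 /C
Step 2: dL = 4.6e-6 * 10 * 1040
dL = 0.0478 um


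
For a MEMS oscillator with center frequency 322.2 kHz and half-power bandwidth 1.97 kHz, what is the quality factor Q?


Step 1: Q = f0 / bandwidth
Step 2: Q = 322.2 / 1.97
Q = 163.6


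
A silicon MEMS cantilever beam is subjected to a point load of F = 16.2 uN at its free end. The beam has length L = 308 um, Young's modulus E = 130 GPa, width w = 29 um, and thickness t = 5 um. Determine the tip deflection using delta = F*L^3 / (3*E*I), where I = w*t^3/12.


Step 1: Calculate the second moment of area.
I = w * t^3 / 12 = 29 * 5^3 / 12 = 302.0833 um^4
Step 2: Convert E to consistent units (1 GPa = 1000 uN/um^2).
E = 130 GPa = 130000 uN/um^2
Step 3: Calculate tip deflection.
delta = F * L^3 / (3 * E * I)
delta = 16.2 * 308^3 / (3 * 130000 * 302.0833)
delta = 4.0177 um


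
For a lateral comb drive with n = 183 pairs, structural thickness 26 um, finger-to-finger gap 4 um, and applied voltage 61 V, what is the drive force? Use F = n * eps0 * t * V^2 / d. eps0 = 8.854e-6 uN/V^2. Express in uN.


Step 1: Parameters: n=183, eps0=8.854e-6 uN/V^2, t=26 um, V=61 V, d=4 um
Step 2: V^2 = 3721
Step 3: F = 183 * 8.854e-6 * 26 * 3721 / 4
F = 39.189 uN


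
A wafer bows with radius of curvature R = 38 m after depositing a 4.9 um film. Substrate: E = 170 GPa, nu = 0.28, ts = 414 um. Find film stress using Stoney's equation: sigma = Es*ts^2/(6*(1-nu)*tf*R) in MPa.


Step 1: Compute numerator: Es * ts^2 = 170 * 414^2 = 29137320 (GPa*um^2)
Step 2: Compute denominator (R in um): 6*(1-nu)*tf*R = 6*0.72*4.9*38e6 = 804384000.0 (um^2)
Step 3: sigma (GPa) = 29137320 / 804384000.0 = 3.6223e-02 GPa
Step 4: Convert to MPa (x1000): sigma = 36.2 MPa


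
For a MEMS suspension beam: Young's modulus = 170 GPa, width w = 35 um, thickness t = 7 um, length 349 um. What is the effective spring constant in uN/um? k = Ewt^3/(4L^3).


Step 1: Convert E to consistent units (1 GPa = 1000 uN/um^2).
E = 170 GPa = 170000 uN/um^2
Step 2: Compute t^3 = 7^3 = 343
Step 3: Compute L^3 = 349^3 = 42508549
Step 4: k = 170000 * 35 * 343 / (4 * 42508549)
k = 12.0026 uN/um


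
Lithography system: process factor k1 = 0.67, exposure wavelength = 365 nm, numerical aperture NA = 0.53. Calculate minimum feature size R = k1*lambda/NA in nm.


Step 1: Identify values: k1 = 0.67, lambda = 365 nm, NA = 0.53
Step 2: R = k1 * lambda / NA
R = 0.67 * 365 / 0.53
R = 461.4 nm


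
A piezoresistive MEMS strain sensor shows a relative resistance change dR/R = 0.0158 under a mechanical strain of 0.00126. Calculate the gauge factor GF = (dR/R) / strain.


Step 1: Identify values.
dR/R = 0.0158, strain = 0.00126
Step 2: GF = (dR/R) / strain = 0.0158 / 0.00126
GF = 12.5


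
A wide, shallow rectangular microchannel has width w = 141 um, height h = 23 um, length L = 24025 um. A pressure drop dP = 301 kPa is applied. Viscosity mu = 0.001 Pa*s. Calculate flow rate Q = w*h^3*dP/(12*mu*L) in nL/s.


Step 1: Convert all dimensions to SI (meters).
w = 141e-6 m, h = 23e-6 m, L = 24025e-6 m, dP = 301e3 Pa
Step 2: Q = w * h^3 * dP / (12 * mu * L)
Q = 141e-6 * (23e-6)^3 * 301e3 / (12 * 0.001 * 24025e-6) = 1.79111914e-09 m^3/s
Step 3: Convert Q from m^3/s to nL/s (1 m^3 = 1e12 nL, so multiply by 1e12).
Q = 1791.119 nL/s


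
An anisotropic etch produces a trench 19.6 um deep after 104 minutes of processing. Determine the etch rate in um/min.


Step 1: Etch rate = depth / time
Step 2: rate = 19.6 / 104
rate = 0.188 um/min


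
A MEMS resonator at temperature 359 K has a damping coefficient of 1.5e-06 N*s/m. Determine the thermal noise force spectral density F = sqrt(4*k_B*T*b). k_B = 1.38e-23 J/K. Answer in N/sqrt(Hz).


Step 1: Compute 4 * k_B * T * b
= 4 * 1.38e-23 * 359 * 1.5e-06
= 2.9725e-26 N^2/Hz
Step 2: F_noise = sqrt(2.9725e-26)
F_noise = 1.72e-13 N/sqrt(Hz)


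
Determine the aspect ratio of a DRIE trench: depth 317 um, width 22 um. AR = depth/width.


Step 1: AR = depth / width
Step 2: AR = 317 / 22
AR = 14.4


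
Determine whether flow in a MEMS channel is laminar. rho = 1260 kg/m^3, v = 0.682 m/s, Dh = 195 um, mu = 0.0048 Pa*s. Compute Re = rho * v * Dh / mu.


Step 1: Convert Dh to meters: Dh = 195e-6 m
Step 2: Re = rho * v * Dh / mu
Re = 1260 * 0.682 * 195e-6 / 0.0048
Re = 34.91
Since Re = 34.91 is below ~2300, the flow is laminar.


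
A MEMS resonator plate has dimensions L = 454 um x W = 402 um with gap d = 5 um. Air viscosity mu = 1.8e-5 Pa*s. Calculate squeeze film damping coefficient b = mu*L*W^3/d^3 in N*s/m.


Step 1: Convert to SI.
L = 454e-6 m, W = 402e-6 m, d = 5e-6 m
Step 2: W^3 = (402e-6)^3 = 6.50e-11 m^3
Step 3: d^3 = (5e-6)^3 = 1.25e-16 m^3
Step 4: b = 1.8e-5 * 454e-6 * 6.50e-11 / 1.25e-16
b = 4.25e-03 N*s/m


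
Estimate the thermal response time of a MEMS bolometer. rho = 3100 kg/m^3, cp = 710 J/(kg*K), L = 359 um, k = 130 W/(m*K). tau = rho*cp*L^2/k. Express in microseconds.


Step 1: Convert L to m: L = 359e-6 m
Step 2: L^2 = (359e-6)^2 = 1.28881e-07 m^2
Step 3: tau = 3100 * 710 * 1.28881e-07 / 130 = 2.18205447e-03 s
Step 4: Convert to microseconds (multiply by 1e6).
tau = 2182.054 us


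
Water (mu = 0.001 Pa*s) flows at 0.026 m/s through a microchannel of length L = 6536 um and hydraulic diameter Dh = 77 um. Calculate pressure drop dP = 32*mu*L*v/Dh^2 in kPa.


Step 1: Convert to SI: L = 6536e-6 m, Dh = 77e-6 m
Step 2: dP = 32 * 0.001 * 6536e-6 * 0.026 / (77e-6)^2
Step 3: dP = 917.18 Pa
Step 4: Convert to kPa: dP = 0.92 kPa


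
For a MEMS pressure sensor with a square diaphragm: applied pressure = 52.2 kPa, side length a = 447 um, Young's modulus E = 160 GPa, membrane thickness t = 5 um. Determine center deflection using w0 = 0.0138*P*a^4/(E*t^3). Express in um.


Step 1: Convert pressure to compatible units (E is in GPa, so P in GPa).
P = 52.2 kPa = 52.2e-6 GPa
Step 2: Compute numerator: 0.0138 * P * a^4.
a^4 = 447^4 = 39923636481
numerator = 0.0138 * 52.2e-6 * 39923636481 = 2.87594e+04
Step 3: Compute denominator: E * t^3 = 160 * 5^3 = 20000
Step 4: w0 = numerator / denominator = 2.87594e+04 / 20000 = 1.438 um


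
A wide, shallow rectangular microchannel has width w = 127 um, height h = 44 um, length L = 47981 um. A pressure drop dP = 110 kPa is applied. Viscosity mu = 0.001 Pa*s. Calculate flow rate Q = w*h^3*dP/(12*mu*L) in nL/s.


Step 1: Convert all dimensions to SI (meters).
w = 127e-6 m, h = 44e-6 m, L = 47981e-6 m, dP = 110e3 Pa
Step 2: Q = w * h^3 * dP / (12 * mu * L)
Q = 127e-6 * (44e-6)^3 * 110e3 / (12 * 0.001 * 47981e-6) = 2.0668259e-09 m^3/s
Step 3: Convert Q from m^3/s to nL/s (1 m^3 = 1e12 nL, so multiply by 1e12).
Q = 2066.826 nL/s


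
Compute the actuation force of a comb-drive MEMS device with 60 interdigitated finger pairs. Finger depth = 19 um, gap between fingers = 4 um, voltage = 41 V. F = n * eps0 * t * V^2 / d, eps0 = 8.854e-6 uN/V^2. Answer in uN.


Step 1: Parameters: n=60, eps0=8.854e-6 uN/V^2, t=19 um, V=41 V, d=4 um
Step 2: V^2 = 1681
Step 3: F = 60 * 8.854e-6 * 19 * 1681 / 4
F = 4.242 uN


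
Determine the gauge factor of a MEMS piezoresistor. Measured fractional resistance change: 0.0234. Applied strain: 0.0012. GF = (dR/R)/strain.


Step 1: Identify values.
dR/R = 0.0234, strain = 0.0012
Step 2: GF = (dR/R) / strain = 0.0234 / 0.0012
GF = 19.5


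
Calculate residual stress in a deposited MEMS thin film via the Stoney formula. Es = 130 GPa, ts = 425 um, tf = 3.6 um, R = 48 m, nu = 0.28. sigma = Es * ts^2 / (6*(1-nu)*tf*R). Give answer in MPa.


Step 1: Compute numerator: Es * ts^2 = 130 * 425^2 = 23481250 (GPa*um^2)
Step 2: Compute denominator (R in um): 6*(1-nu)*tf*R = 6*0.72*3.6*48e6 = 746496000.0 (um^2)
Step 3: sigma (GPa) = 23481250 / 746496000.0 = 3.1455e-02 GPa
Step 4: Convert to MPa (x1000): sigma = 31.5 MPa


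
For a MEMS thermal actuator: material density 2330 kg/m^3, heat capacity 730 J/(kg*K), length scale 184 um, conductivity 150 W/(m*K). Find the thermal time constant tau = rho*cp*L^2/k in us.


Step 1: Convert L to m: L = 184e-6 m
Step 2: L^2 = (184e-6)^2 = 3.3856e-08 m^2
Step 3: tau = 2330 * 730 * 3.3856e-08 / 150 = 3.8390447e-04 s
Step 4: Convert to microseconds (multiply by 1e6).
tau = 383.904 us


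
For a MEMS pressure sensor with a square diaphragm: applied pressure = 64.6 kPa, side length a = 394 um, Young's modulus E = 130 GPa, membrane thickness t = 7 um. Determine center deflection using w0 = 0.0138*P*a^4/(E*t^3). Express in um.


Step 1: Convert pressure to compatible units (E is in GPa, so P in GPa).
P = 64.6 kPa = 64.6e-6 GPa
Step 2: Compute numerator: 0.0138 * P * a^4.
a^4 = 394^4 = 24098215696
numerator = 0.0138 * 64.6e-6 * 24098215696 = 2.14831e+04
Step 3: Compute denominator: E * t^3 = 130 * 7^3 = 44590
Step 4: w0 = numerator / denominator = 2.14831e+04 / 44590 = 0.4818 um


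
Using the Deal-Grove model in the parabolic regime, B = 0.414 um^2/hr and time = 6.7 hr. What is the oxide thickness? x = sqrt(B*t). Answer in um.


Step 1: Compute B*t = 0.414 * 6.7 = 2.7738
Step 2: x = sqrt(2.7738)
x = 1.665 um


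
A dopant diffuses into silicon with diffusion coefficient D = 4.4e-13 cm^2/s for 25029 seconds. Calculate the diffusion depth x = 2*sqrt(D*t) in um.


Step 1: Compute D*t = 4.4e-13 * 25029 = 1.101276e-08 cm^2
Step 2: sqrt(D*t) = 1.04942e-04 cm
Step 3: x = 2 * 1.04942e-04 cm = 2.09884e-04 cm
Step 4: Convert to um (1 cm = 1e4 um): x = 2.099 um


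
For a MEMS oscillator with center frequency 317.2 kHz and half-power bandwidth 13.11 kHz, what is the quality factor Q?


Step 1: Q = f0 / bandwidth
Step 2: Q = 317.2 / 13.11
Q = 24.2


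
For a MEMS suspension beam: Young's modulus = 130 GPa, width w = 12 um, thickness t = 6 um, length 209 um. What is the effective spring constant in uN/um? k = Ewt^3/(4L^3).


Step 1: Convert E to consistent units (1 GPa = 1000 uN/um^2).
E = 130 GPa = 130000 uN/um^2
Step 2: Compute t^3 = 6^3 = 216
Step 3: Compute L^3 = 209^3 = 9129329
Step 4: k = 130000 * 12 * 216 / (4 * 9129329)
k = 9.2274 uN/um


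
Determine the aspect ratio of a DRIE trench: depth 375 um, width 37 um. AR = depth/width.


Step 1: AR = depth / width
Step 2: AR = 375 / 37
AR = 10.1


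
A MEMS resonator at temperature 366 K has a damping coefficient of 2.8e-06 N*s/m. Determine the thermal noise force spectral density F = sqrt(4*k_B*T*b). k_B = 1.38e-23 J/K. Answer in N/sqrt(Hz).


Step 1: Compute 4 * k_B * T * b
= 4 * 1.38e-23 * 366 * 2.8e-06
= 5.6569e-26 N^2/Hz
Step 2: F_noise = sqrt(5.6569e-26)
F_noise = 2.38e-13 N/sqrt(Hz)


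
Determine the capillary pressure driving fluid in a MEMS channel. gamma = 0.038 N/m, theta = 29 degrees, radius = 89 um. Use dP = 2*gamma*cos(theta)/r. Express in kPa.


Step 1: cos(29 deg) = 0.8746
Step 2: Convert r to m: r = 89e-6 m
Step 3: dP = 2 * 0.038 * 0.8746 / 89e-6 = 746.8 Pa
Step 4: Convert Pa to kPa (divide by 1000).
dP = 0.75 kPa


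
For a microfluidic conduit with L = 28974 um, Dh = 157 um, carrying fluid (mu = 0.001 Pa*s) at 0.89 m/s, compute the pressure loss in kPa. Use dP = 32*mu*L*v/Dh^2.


Step 1: Convert to SI: L = 28974e-6 m, Dh = 157e-6 m
Step 2: dP = 32 * 0.001 * 28974e-6 * 0.89 / (157e-6)^2
Step 3: dP = 33477.20 Pa
Step 4: Convert to kPa: dP = 33.48 kPa


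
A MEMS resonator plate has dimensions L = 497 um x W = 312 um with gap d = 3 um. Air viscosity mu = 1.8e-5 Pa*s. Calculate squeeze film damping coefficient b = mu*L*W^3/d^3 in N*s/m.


Step 1: Convert to SI.
L = 497e-6 m, W = 312e-6 m, d = 3e-6 m
Step 2: W^3 = (312e-6)^3 = 3.04e-11 m^3
Step 3: d^3 = (3e-6)^3 = 2.70e-17 m^3
Step 4: b = 1.8e-5 * 497e-6 * 3.04e-11 / 2.70e-17
b = 1.01e-02 N*s/m


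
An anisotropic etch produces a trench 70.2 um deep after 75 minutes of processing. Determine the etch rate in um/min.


Step 1: Etch rate = depth / time
Step 2: rate = 70.2 / 75
rate = 0.936 um/min


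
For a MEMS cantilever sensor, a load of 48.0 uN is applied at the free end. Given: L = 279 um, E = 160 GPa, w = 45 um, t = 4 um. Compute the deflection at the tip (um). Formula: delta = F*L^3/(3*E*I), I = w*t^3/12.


Step 1: Calculate the second moment of area.
I = w * t^3 / 12 = 45 * 4^3 / 12 = 240.0 um^4
Step 2: Convert E to consistent units (1 GPa = 1000 uN/um^2).
E = 160 GPa = 160000 uN/um^2
Step 3: Calculate tip deflection.
delta = F * L^3 / (3 * E * I)
delta = 48.0 * 279^3 / (3 * 160000 * 240.0)
delta = 9.049 um


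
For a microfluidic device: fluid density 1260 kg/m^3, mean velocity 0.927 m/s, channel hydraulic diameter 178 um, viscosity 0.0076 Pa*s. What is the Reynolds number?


Step 1: Convert Dh to meters: Dh = 178e-6 m
Step 2: Re = rho * v * Dh / mu
Re = 1260 * 0.927 * 178e-6 / 0.0076
Re = 27.356


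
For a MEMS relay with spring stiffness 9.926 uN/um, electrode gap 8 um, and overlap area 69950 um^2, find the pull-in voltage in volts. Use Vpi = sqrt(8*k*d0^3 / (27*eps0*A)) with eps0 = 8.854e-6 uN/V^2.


Step 1: Compute numerator: 8 * k * d0^3 = 8 * 9.926 * 8^3 = 40656.896
Step 2: Compute denominator: 27 * eps0 * A = 27 * 8.854e-6 * 69950 = 16.722107
Step 3: Vpi = sqrt(40656.896 / 16.722107)
Vpi = 49.31 V


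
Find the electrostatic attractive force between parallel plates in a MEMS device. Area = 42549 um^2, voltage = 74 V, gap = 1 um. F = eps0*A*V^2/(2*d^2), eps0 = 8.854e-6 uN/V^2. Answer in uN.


Step 1: Identify parameters.
eps0 = 8.854e-6 uN/V^2, A = 42549 um^2, V = 74 V, d = 1 um
Step 2: Compute V^2 = 74^2 = 5476
Step 3: Compute d^2 = 1^2 = 1
Step 4: F = 0.5 * 8.854e-6 * 42549 * 5476 / 1
F = 1031.484 uN


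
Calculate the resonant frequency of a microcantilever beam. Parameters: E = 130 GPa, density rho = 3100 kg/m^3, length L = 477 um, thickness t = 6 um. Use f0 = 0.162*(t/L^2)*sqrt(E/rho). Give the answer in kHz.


Step 1: Convert units to SI.
t_SI = 6e-6 m, L_SI = 477e-6 m
Step 2: Calculate sqrt(E/rho).
sqrt(130e9 / 3100) = 6475.76 m/s
Step 3: Compute f0.
f0 = 0.162 * 6e-6 / (477e-6)^2 * 6475.76 = 27664.3 Hz = 27.66 kHz


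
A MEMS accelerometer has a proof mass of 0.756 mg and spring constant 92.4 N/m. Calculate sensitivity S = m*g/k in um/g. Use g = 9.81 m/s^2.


Step 1: Convert mass: m = 0.756 mg = 7.56e-07 kg
Step 2: S = m * g / k = 7.56e-07 * 9.81 / 92.4
Step 3: S = 8.03e-08 m/g
Step 4: Convert to um/g: S = 0.08 um/g
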